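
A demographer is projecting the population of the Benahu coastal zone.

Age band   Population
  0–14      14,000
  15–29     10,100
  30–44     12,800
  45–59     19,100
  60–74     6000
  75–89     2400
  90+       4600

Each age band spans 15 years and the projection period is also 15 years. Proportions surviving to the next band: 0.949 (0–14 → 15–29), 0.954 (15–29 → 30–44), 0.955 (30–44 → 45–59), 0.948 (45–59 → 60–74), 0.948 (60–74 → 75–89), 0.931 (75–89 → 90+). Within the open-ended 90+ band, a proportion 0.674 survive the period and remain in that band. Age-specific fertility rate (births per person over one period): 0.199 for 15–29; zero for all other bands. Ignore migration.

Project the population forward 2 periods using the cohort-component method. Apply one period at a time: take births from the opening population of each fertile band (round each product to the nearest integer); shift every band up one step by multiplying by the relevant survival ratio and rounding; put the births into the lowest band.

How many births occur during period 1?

After projecting period 1:
Births: 10100 * 0.199 = 2010
15–29: 14000 * 0.949 = 13286
30–44: 10100 * 0.954 = 9635
45–59: 12800 * 0.955 = 12224
60–74: 19100 * 0.948 = 18107
75–89: 6000 * 0.948 = 5688
90+: 2400 * 0.931 + 4600 * 0.674 = 2234 + 3100 = 5334
Population now: 0–14=2010, 15–29=13286, 30–44=9635, 45–59=12224, 60–74=18107, 75–89=5688, 90+=5334

2010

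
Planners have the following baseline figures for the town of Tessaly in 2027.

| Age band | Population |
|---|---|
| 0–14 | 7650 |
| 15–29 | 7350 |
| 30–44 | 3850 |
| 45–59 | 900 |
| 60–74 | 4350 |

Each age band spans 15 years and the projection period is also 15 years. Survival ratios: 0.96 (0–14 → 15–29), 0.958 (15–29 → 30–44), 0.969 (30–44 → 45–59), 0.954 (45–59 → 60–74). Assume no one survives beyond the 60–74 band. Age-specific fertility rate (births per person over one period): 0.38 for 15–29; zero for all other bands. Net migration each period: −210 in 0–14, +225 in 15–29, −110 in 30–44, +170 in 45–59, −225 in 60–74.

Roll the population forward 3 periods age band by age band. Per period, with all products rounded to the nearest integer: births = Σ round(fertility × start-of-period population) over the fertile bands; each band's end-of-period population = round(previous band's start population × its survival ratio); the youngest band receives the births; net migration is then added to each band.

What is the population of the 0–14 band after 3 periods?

— Period 1 —
Births: 7350 × 0.38 = 2793
15–29: 7650 × 0.96 = 7344
30–44: 7350 × 0.958 = 7041
45–59: 3850 × 0.969 = 3731
60–74: 900 × 0.954 = 859
Net migration: 0–14 − 210 → 2583; 15–29 + 225 → 7569; 30–44 − 110 → 6931; 45–59 + 170 → 3901; 60–74 − 225 → 634
Population now: 0–14=2583, 15–29=7569, 30–44=6931, 45–59=3901, 60–74=634
— Period 2 —
Births: 7569 × 0.38 = 2876
15–29: 2583 × 0.96 = 2480
30–44: 7569 × 0.958 = 7251
45–59: 6931 × 0.969 = 6716
60–74: 3901 × 0.954 = 3722
Net migration: 0–14 − 210 → 2666; 15–29 + 225 → 2705; 30–44 − 110 → 7141; 45–59 + 170 → 6886; 60–74 − 225 → 3497
Population now: 0–14=2666, 15–29=2705, 30–44=7141, 45–59=6886, 60–74=3497
— Period 3 —
Births: 2705 × 0.38 = 1028
15–29: 2666 × 0.96 = 2559
30–44: 2705 × 0.958 = 2591
45–59: 7141 × 0.969 = 6920
60–74: 6886 × 0.954 = 6569
Net migration: 0–14 − 210 → 818; 15–29 + 225 → 2784; 30–44 − 110 → 2481; 45–59 + 170 → 7090; 60–74 − 225 → 6344
Population now: 0–14=818, 15–29=2784, 30–44=2481, 45–59=7090, 60–74=6344

818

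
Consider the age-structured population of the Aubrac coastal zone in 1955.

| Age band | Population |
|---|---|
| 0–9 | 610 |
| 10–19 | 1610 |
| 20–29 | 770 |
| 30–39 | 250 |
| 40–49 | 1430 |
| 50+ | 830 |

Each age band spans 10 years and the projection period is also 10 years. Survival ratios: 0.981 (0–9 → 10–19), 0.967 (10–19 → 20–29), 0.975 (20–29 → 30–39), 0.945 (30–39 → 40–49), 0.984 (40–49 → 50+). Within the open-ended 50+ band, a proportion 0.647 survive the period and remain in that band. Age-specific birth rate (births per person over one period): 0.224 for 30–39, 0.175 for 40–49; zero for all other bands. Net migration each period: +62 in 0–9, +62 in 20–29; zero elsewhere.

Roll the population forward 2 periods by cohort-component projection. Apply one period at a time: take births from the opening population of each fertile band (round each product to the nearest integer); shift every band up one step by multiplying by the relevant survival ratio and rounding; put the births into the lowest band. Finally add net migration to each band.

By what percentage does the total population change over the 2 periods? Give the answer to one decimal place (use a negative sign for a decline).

[period 1]
Births: 250 * 0.224 = 56, 1430 * 0.175 = 250 ⇒ total 306
10–19: 610 * 0.981 = 598
20–29: 1610 * 0.967 = 1557
30–39: 770 * 0.975 = 751
40–49: 250 * 0.945 = 236
50+: 1430 * 0.984 + 830 * 0.647 = 1407 + 537 = 1944
Net migration: 0–9 + 62 → 368; 20–29 + 62 → 1619
Giving 368 / 598 / 1619 / 751 / 236 / 1944.
[period 2]
Births: 751 * 0.224 = 168, 236 * 0.175 = 41 ⇒ total 209
10–19: 368 * 0.981 = 361
20–29: 598 * 0.967 = 578
30–39: 1619 * 0.975 = 1579
40–49: 751 * 0.945 = 710
50+: 236 * 0.984 + 1944 * 0.647 = 232 + 1258 = 1490
Net migration: 0–9 + 62 → 271; 20–29 + 62 → 640
Giving 271 / 361 / 640 / 1579 / 710 / 1490.
Total: 5500 → 5051; change = -449; percentage change = -8.2%

-8.2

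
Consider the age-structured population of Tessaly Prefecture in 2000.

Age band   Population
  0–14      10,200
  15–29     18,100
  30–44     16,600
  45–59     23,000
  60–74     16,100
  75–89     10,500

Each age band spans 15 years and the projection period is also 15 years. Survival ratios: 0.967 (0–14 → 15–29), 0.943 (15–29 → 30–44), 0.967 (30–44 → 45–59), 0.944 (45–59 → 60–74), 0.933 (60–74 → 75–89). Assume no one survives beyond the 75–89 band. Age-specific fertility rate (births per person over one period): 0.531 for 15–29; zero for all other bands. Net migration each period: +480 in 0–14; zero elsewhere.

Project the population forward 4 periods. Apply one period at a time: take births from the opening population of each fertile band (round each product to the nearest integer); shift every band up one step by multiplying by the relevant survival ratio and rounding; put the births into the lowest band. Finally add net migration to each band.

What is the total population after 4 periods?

46027

— Period 1 —
Births: 18100 × 0.531 = 9611
15–29: 10200 × 0.967 = 9863
30–44: 18100 × 0.943 = 17068
45–59: 16600 × 0.967 = 16052
60–74: 23000 × 0.944 = 21712
75–89: 16100 × 0.933 = 15021
Net migration: 0–14 + 480 → 10091
→ [10091, 9863, 17068, 16052, 21712, 15021]
— Period 2 —
Births: 9863 × 0.531 = 5237
15–29: 10091 × 0.967 = 9758
30–44: 9863 × 0.943 = 9301
45–59: 17068 × 0.967 = 16505
60–74: 16052 × 0.944 = 15153
75–89: 21712 × 0.933 = 20257
Net migration: 0–14 + 480 → 5717
→ [5717, 9758, 9301, 16505, 15153, 20257]
— Period 3 —
Births: 9758 × 0.531 = 5181
15–29: 5717 × 0.967 = 5528
30–44: 9758 × 0.943 = 9202
45–59: 9301 × 0.967 = 8994
60–74: 16505 × 0.944 = 15581
75–89: 15153 × 0.933 = 14138
Net migration: 0–14 + 480 → 5661
→ [5661, 5528, 9202, 8994, 15581, 14138]
— Period 4 —
Births: 5528 × 0.531 = 2935
15–29: 5661 × 0.967 = 5474
30–44: 5528 × 0.943 = 5213
45–59: 9202 × 0.967 = 8898
60–74: 8994 × 0.944 = 8490
75–89: 15581 × 0.933 = 14537
Net migration: 0–14 + 480 → 3415
→ [3415, 5474, 5213, 8898, 8490, 14537]
Total after period 4: 3415 + 5474 + 5213 + 8898 + 8490 + 14537 = 46027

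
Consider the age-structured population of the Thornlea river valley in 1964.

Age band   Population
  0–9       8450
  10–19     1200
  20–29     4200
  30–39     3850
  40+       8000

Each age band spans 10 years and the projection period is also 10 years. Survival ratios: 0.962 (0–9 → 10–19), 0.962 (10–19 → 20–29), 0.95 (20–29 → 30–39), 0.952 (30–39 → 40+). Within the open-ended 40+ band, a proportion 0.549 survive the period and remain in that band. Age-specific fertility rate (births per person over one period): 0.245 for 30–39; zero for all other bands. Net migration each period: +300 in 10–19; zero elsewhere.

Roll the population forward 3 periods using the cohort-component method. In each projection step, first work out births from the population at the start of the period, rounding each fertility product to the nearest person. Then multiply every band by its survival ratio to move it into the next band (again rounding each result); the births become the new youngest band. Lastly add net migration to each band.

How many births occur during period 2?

978

Period 1:
Births: 3850 * 0.245 = 943
10–19: 8450 * 0.962 = 8129
20–29: 1200 * 0.962 = 1154
30–39: 4200 * 0.95 = 3990
40+: 3850 * 0.952 + 8000 * 0.549 = 3665 + 4392 = 8057
Net migration: 10–19 + 300 → 8429
Population now: 0–9=943, 10–19=8429, 20–29=1154, 30–39=3990, 40+=8057
Period 2:
Births: 3990 * 0.245 = 978
10–19: 943 * 0.962 = 907
20–29: 8429 * 0.962 = 8109
30–39: 1154 * 0.95 = 1096
40+: 3990 * 0.952 + 8057 * 0.549 = 3798 + 4423 = 8221
Net migration: 10–19 + 300 → 1207
Population now: 0–9=978, 10–19=1207, 20–29=8109, 30–39=1096, 40+=8221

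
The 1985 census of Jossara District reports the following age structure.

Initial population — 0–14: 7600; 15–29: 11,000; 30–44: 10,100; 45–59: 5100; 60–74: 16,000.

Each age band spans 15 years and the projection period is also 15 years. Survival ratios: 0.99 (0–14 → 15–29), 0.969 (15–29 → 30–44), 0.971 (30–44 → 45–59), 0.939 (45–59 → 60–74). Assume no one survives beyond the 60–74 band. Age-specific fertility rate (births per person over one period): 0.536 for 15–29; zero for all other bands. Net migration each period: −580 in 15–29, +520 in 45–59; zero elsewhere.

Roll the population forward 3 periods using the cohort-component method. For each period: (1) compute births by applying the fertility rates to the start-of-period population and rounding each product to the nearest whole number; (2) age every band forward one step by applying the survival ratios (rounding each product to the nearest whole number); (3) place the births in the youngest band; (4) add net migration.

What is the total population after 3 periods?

28278

After projecting period 1:
Births: 11000 × 0.536 = 5896
15–29: 7600 × 0.99 = 7524
30–44: 11000 × 0.969 = 10659
45–59: 10100 × 0.971 = 9807
60–74: 5100 × 0.939 = 4789
Net migration: 15–29 − 580 → 6944; 45–59 + 520 → 10327
End of period: [5896, 6944, 10659, 10327, 4789]
After projecting period 2:
Births: 6944 × 0.536 = 3722
15–29: 5896 × 0.99 = 5837
30–44: 6944 × 0.969 = 6729
45–59: 10659 × 0.971 = 10350
60–74: 10327 × 0.939 = 9697
Net migration: 15–29 − 580 → 5257; 45–59 + 520 → 10870
End of period: [3722, 5257, 6729, 10870, 9697]
After projecting period 3:
Births: 5257 × 0.536 = 2818
15–29: 3722 × 0.99 = 3685
30–44: 5257 × 0.969 = 5094
45–59: 6729 × 0.971 = 6534
60–74: 10870 × 0.939 = 10207
Net migration: 15–29 − 580 → 3105; 45–59 + 520 → 7054
End of period: [2818, 3105, 5094, 7054, 10207]
Total after period 3: 2818 + 3105 + 5094 + 7054 + 10207 = 28278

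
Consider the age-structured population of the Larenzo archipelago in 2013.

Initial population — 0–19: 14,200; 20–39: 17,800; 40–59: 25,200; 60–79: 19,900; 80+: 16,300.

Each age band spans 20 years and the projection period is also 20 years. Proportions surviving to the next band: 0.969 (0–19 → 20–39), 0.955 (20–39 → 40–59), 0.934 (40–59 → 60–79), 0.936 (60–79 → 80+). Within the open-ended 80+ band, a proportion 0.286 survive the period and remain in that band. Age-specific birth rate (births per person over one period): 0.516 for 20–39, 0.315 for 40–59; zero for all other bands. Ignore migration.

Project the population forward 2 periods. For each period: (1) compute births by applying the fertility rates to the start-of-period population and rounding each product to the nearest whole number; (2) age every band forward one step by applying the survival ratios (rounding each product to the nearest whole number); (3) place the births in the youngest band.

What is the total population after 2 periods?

Numbering the bands 1..5 from youngest to oldest:
After projecting period 1:
Births: 17800 × 0.516 = 9185  |  25200 × 0.315 = 7938 ⇒ total 17123
Band 2: 14200 × 0.969 = 13760
Band 3: 17800 × 0.955 = 16999
Band 4: 25200 × 0.934 = 23537
Band 5: 19900 × 0.936 + 16300 × 0.286 = 18626 + 4662 = 23288
End of period: [17123, 13760, 16999, 23537, 23288]
After projecting period 2:
Births: 13760 × 0.516 = 7100  |  16999 × 0.315 = 5355 ⇒ total 12455
Band 2: 17123 × 0.969 = 16592
Band 3: 13760 × 0.955 = 13141
Band 4: 16999 × 0.934 = 15877
Band 5: 23537 × 0.936 + 23288 × 0.286 = 22031 + 6660 = 28691
End of period: [12455, 16592, 13141, 15877, 28691]
Total after period 2: 12455 + 16592 + 13141 + 15877 + 28691 = 86756

86756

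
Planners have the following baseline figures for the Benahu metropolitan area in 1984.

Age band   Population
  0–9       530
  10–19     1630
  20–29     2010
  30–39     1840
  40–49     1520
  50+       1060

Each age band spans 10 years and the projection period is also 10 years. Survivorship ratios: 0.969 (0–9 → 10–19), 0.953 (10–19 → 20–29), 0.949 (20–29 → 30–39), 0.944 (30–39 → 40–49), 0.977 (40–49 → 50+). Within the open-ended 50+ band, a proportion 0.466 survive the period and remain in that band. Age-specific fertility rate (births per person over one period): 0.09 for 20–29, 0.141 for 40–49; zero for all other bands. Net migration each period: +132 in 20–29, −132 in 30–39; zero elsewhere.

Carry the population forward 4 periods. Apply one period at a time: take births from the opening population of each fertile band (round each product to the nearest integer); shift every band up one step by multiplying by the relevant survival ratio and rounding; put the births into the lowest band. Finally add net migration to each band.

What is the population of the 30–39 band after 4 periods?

340

Period 1.
Births: 2010 × 0.09 = 181 ; 1520 × 0.141 = 214 — total 395
10–19: 530 × 0.969 = 514
20–29: 1630 × 0.953 = 1553
30–39: 2010 × 0.949 = 1907
40–49: 1840 × 0.944 = 1737
50+: 1520 × 0.977 + 1060 × 0.466 = 1485 + 494 = 1979
Net migration: 20–29 + 132 → 1685; 30–39 − 132 → 1775
→ [395, 514, 1685, 1775, 1737, 1979]
Period 2.
Births: 1685 × 0.09 = 152 ; 1737 × 0.141 = 245 — total 397
10–19: 395 × 0.969 = 383
20–29: 514 × 0.953 = 490
30–39: 1685 × 0.949 = 1599
40–49: 1775 × 0.944 = 1676
50+: 1737 × 0.977 + 1979 × 0.466 = 1697 + 922 = 2619
Net migration: 20–29 + 132 → 622; 30–39 − 132 → 1467
→ [397, 383, 622, 1467, 1676, 2619]
Period 3.
Births: 622 × 0.09 = 56 ; 1676 × 0.141 = 236 — total 292
10–19: 397 × 0.969 = 385
20–29: 383 × 0.953 = 365
30–39: 622 × 0.949 = 590
40–49: 1467 × 0.944 = 1385
50+: 1676 × 0.977 + 2619 × 0.466 = 1637 + 1220 = 2857
Net migration: 20–29 + 132 → 497; 30–39 − 132 → 458
→ [292, 385, 497, 458, 1385, 2857]
Period 4.
Births: 497 × 0.09 = 45 ; 1385 × 0.141 = 195 — total 240
10–19: 292 × 0.969 = 283
20–29: 385 × 0.953 = 367
30–39: 497 × 0.949 = 472
40–49: 458 × 0.944 = 432
50+: 1385 × 0.977 + 2857 × 0.466 = 1353 + 1331 = 2684
Net migration: 20–29 + 132 → 499; 30–39 − 132 → 340
→ [240, 283, 499, 340, 432, 2684]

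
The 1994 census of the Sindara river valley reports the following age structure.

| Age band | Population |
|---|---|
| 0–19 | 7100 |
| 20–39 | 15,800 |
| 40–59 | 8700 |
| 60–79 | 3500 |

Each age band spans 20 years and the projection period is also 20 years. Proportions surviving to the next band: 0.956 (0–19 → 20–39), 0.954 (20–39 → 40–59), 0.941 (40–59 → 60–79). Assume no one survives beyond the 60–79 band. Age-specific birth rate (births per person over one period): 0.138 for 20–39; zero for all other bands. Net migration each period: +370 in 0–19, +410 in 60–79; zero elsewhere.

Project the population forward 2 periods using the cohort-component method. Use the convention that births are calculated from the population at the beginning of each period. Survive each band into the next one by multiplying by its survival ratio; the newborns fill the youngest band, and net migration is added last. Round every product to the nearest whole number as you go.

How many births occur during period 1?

2180

After projecting period 1:
Births: 15800 × 0.138 = 2180
20–39: 7100 × 0.956 = 6788
40–59: 15800 × 0.954 = 15073
60–79: 8700 × 0.941 = 8187
Net migration: 0–19 + 370 → 2550; 60–79 + 410 → 8597
→ [2550, 6788, 15073, 8597]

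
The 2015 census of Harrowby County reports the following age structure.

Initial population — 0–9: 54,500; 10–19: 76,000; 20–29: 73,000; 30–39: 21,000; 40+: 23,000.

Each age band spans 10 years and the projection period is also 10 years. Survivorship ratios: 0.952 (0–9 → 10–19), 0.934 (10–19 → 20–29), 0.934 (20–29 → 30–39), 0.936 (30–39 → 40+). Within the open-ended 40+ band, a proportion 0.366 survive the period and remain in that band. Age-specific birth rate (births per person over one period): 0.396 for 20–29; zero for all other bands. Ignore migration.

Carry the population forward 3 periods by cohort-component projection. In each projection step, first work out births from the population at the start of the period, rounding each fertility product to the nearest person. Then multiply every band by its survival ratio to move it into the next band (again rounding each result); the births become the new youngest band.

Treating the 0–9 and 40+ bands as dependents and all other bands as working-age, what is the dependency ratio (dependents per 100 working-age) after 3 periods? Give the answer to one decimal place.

110.9

Period 1.
Births: 73000 × 0.396 = 28908
10–19: 54500 × 0.952 = 51884
20–29: 76000 × 0.934 = 70984
30–39: 73000 × 0.934 = 68182
40+: 21000 × 0.936 + 23000 × 0.366 = 19656 + 8418 = 28074
Population now: 0–9=28908, 10–19=51884, 20–29=70984, 30–39=68182, 40+=28074
Period 2.
Births: 70984 × 0.396 = 28110
10–19: 28908 × 0.952 = 27520
20–29: 51884 × 0.934 = 48460
30–39: 70984 × 0.934 = 66299
40+: 68182 × 0.936 + 28074 × 0.366 = 63818 + 10275 = 74093
Population now: 0–9=28110, 10–19=27520, 20–29=48460, 30–39=66299, 40+=74093
Period 3.
Births: 48460 × 0.396 = 19190
10–19: 28110 × 0.952 = 26761
20–29: 27520 × 0.934 = 25704
30–39: 48460 × 0.934 = 45262
40+: 66299 × 0.936 + 74093 × 0.366 = 62056 + 27118 = 89174
Population now: 0–9=19190, 10–19=26761, 20–29=25704, 30–39=45262, 40+=89174
Dependents (band 0–9 + band 40+) = 19190 + 89174 = 108364; working-age = 97727; ratio = 108364/97727 × 100 = 110.9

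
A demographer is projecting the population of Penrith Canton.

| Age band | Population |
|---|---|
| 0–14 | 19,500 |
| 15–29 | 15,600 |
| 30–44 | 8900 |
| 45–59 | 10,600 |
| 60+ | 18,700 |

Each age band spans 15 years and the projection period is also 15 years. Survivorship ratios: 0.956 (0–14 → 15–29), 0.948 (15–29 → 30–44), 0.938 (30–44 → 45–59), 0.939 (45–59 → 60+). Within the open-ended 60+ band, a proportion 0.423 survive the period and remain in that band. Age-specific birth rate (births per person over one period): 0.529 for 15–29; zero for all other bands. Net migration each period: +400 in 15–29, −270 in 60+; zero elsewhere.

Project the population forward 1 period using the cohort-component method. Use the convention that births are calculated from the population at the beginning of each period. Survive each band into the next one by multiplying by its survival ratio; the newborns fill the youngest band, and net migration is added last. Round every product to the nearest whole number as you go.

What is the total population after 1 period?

Period 1:
Births: 15600 × 0.529 = 8252
15–29: 19500 × 0.956 = 18642
30–44: 15600 × 0.948 = 14789
45–59: 8900 × 0.938 = 8348
60+: 10600 × 0.939 + 18700 × 0.423 = 9953 + 7910 = 17863
Net migration: 15–29 + 400 → 19042; 60+ − 270 → 17593
Population now: 0–14=8252, 15–29=19042, 30–44=14789, 45–59=8348, 60+=17593
Total after period 1: 8252 + 19042 + 14789 + 8348 + 17593 = 68024

68024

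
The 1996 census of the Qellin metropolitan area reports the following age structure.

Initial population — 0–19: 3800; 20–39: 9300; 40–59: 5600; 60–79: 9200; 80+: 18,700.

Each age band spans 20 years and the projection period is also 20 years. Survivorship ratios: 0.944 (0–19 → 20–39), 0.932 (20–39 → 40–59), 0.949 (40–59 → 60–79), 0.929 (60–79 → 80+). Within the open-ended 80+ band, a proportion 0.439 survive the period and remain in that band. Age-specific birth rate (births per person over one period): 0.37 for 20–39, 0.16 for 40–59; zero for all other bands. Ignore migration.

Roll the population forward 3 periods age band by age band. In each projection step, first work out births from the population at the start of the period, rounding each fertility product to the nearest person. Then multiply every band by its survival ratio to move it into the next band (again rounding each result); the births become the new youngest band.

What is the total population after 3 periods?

24640

Numbering the bands 1..5 from youngest to oldest:
— Period 1 —
Births: 9300 × 0.37 = 3441 ; 5600 × 0.16 = 896 ⇒ total 4337
Band 2: 3800 × 0.944 = 3587
Band 3: 9300 × 0.932 = 8668
Band 4: 5600 × 0.949 = 5314
Band 5: 9200 × 0.929 + 18700 × 0.439 = 8547 + 8209 = 16756
Giving 4337 / 3587 / 8668 / 5314 / 16756.
— Period 2 —
Births: 3587 × 0.37 = 1327 ; 8668 × 0.16 = 1387 ⇒ total 2714
Band 2: 4337 × 0.944 = 4094
Band 3: 3587 × 0.932 = 3343
Band 4: 8668 × 0.949 = 8226
Band 5: 5314 × 0.929 + 16756 × 0.439 = 4937 + 7356 = 12293
Giving 2714 / 4094 / 3343 / 8226 / 12293.
— Period 3 —
Births: 4094 × 0.37 = 1515 ; 3343 × 0.16 = 535 ⇒ total 2050
Band 2: 2714 × 0.944 = 2562
Band 3: 4094 × 0.932 = 3816
Band 4: 3343 × 0.949 = 3173
Band 5: 8226 × 0.929 + 12293 × 0.439 = 7642 + 5397 = 13039
Giving 2050 / 2562 / 3816 / 3173 / 13039.
Total after period 3: 2050 + 2562 + 3816 + 3173 + 13039 = 24640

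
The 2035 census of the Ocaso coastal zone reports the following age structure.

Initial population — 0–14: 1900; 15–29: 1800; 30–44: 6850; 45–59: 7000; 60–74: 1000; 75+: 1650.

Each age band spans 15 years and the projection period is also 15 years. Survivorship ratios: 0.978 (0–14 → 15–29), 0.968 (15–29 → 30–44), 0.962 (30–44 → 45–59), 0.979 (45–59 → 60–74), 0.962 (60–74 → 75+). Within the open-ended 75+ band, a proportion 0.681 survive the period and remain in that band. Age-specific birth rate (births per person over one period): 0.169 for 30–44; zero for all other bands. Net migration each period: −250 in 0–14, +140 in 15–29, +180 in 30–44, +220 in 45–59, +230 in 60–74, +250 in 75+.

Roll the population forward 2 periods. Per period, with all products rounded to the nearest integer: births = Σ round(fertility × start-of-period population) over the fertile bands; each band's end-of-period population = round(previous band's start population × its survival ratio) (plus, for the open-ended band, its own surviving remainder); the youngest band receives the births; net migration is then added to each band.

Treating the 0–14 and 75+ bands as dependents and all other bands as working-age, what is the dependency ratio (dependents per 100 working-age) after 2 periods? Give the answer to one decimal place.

Period 1:
Births: 6850 * 0.169 = 1158
15–29: 1900 * 0.978 = 1858
30–44: 1800 * 0.968 = 1742
45–59: 6850 * 0.962 = 6590
60–74: 7000 * 0.979 = 6853
75+: 1000 * 0.962 + 1650 * 0.681 = 962 + 1124 = 2086
Net migration: 0–14 − 250 → 908; 15–29 + 140 → 1998; 30–44 + 180 → 1922; 45–59 + 220 → 6810; 60–74 + 230 → 7083; 75+ + 250 → 2336
Population now: 0–14=908, 15–29=1998, 30–44=1922, 45–59=6810, 60–74=7083, 75+=2336
Period 2:
Births: 1922 * 0.169 = 325
15–29: 908 * 0.978 = 888
30–44: 1998 * 0.968 = 1934
45–59: 1922 * 0.962 = 1849
60–74: 6810 * 0.979 = 6667
75+: 7083 * 0.962 + 2336 * 0.681 = 6814 + 1591 = 8405
Net migration: 0–14 − 250 → 75; 15–29 + 140 → 1028; 30–44 + 180 → 2114; 45–59 + 220 → 2069; 60–74 + 230 → 6897; 75+ + 250 → 8655
Population now: 0–14=75, 15–29=1028, 30–44=2114, 45–59=2069, 60–74=6897, 75+=8655
Dependents (band 0–14 + band 75+) = 75 + 8655 = 8730; working-age = 12108; ratio = 8730/12108 × 100 = 72.1

72.1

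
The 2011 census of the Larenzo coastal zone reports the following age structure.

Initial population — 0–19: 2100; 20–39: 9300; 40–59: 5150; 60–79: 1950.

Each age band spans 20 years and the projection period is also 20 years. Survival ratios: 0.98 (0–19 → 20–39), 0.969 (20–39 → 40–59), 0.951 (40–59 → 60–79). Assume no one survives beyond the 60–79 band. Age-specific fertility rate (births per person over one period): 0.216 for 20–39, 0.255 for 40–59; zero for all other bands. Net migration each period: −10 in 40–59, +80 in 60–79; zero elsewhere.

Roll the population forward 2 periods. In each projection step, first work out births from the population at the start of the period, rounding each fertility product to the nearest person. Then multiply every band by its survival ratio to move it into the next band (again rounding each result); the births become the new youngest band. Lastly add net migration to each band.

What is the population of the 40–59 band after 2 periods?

1984

Call the groups 1 to 4, youngest first.
After projecting period 1:
Births: 9300 × 0.216 = 2009, 5150 × 0.255 = 1313 — total 3322
Group 2: 2100 × 0.98 = 2058
Group 3: 9300 × 0.969 = 9012
Group 4: 5150 × 0.951 = 4898
Net migration: Group 3 − 10 → 9002; Group 4 + 80 → 4978
End of period: [3322, 2058, 9002, 4978]
After projecting period 2:
Births: 2058 × 0.216 = 445, 9002 × 0.255 = 2296 — total 2741
Group 2: 3322 × 0.98 = 3256
Group 3: 2058 × 0.969 = 1994
Group 4: 9002 × 0.951 = 8561
Net migration: Group 3 − 10 → 1984; Group 4 + 80 → 8641
End of period: [2741, 3256, 1984, 8641]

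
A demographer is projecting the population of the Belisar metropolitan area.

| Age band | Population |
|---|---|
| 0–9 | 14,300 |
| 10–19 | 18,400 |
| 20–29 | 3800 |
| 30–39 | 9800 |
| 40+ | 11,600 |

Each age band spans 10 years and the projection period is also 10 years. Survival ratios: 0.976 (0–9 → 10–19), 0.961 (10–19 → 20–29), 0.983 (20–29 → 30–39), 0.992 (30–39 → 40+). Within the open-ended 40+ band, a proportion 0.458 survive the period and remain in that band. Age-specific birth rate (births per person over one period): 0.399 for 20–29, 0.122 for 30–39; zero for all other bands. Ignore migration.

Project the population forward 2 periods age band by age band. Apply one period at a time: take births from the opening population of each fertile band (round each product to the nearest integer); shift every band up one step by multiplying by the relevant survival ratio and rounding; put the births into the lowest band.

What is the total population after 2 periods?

51543

Numbering the groups 1..5 from youngest to oldest:
[period 1]
Births: 3800 × 0.399 = 1516, 9800 × 0.122 = 1196 ⇒ total 2712
Group 2: 14300 × 0.976 = 13957
Group 3: 18400 × 0.961 = 17682
Group 4: 3800 × 0.983 = 3735
Group 5: 9800 × 0.992 + 11600 × 0.458 = 9722 + 5313 = 15035
Population now: 0–9=2712, 10–19=13957, 20–29=17682, 30–39=3735, 40+=15035
[period 2]
Births: 17682 × 0.399 = 7055, 3735 × 0.122 = 456 ⇒ total 7511
Group 2: 2712 × 0.976 = 2647
Group 3: 13957 × 0.961 = 13413
Group 4: 17682 × 0.983 = 17381
Group 5: 3735 × 0.992 + 15035 × 0.458 = 3705 + 6886 = 10591
Population now: 0–9=7511, 10–19=2647, 20–29=13413, 30–39=17381, 40+=10591
Total after period 2: 7511 + 2647 + 13413 + 17381 + 10591 = 51543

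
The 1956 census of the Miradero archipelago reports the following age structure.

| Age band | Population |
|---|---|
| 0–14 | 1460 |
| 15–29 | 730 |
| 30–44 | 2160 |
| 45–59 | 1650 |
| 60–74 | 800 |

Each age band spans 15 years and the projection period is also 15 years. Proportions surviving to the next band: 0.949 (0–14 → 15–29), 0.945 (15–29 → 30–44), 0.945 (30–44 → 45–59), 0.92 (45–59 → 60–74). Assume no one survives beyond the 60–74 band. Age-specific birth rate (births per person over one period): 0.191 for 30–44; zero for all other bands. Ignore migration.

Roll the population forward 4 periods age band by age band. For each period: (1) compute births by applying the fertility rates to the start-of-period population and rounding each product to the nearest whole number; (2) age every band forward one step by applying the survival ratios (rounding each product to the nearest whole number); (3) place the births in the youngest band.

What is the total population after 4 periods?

Numbering the groups 1..5 from youngest to oldest:
[period 1]
Births: 2160 * 0.191 = 413
Group 2: 1460 * 0.949 = 1386
Group 3: 730 * 0.945 = 690
Group 4: 2160 * 0.945 = 2041
Group 5: 1650 * 0.92 = 1518
Giving 413 / 1386 / 690 / 2041 / 1518.
[period 2]
Births: 690 * 0.191 = 132
Group 2: 413 * 0.949 = 392
Group 3: 1386 * 0.945 = 1310
Group 4: 690 * 0.945 = 652
Group 5: 2041 * 0.92 = 1878
Giving 132 / 392 / 1310 / 652 / 1878.
[period 3]
Births: 1310 * 0.191 = 250
Group 2: 132 * 0.949 = 125
Group 3: 392 * 0.945 = 370
Group 4: 1310 * 0.945 = 1238
Group 5: 652 * 0.92 = 600
Giving 250 / 125 / 370 / 1238 / 600.
[period 4]
Births: 370 * 0.191 = 71
Group 2: 250 * 0.949 = 237
Group 3: 125 * 0.945 = 118
Group 4: 370 * 0.945 = 350
Group 5: 1238 * 0.92 = 1139
Giving 71 / 237 / 118 / 350 / 1139.
Total after period 4: 71 + 237 + 118 + 350 + 1139 = 1915

1915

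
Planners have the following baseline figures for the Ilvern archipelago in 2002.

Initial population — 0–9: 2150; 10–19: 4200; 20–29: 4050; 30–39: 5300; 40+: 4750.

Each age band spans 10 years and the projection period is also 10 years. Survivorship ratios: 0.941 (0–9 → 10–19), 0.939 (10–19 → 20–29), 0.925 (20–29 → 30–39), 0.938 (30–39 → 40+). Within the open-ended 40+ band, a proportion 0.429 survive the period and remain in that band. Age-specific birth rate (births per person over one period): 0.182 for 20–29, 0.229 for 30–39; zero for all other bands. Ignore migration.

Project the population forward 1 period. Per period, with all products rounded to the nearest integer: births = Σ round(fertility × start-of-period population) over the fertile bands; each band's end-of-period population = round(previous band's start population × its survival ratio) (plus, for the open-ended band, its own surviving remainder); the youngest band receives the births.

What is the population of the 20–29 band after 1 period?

3944

Period 1.
Births: 4050 * 0.182 = 737 ; 5300 * 0.229 = 1214 → 1951
10–19: 2150 * 0.941 = 2023
20–29: 4200 * 0.939 = 3944
30–39: 4050 * 0.925 = 3746
40+: 5300 * 0.938 + 4750 * 0.429 = 4971 + 2038 = 7009
Giving 1951 / 2023 / 3944 / 3746 / 7009.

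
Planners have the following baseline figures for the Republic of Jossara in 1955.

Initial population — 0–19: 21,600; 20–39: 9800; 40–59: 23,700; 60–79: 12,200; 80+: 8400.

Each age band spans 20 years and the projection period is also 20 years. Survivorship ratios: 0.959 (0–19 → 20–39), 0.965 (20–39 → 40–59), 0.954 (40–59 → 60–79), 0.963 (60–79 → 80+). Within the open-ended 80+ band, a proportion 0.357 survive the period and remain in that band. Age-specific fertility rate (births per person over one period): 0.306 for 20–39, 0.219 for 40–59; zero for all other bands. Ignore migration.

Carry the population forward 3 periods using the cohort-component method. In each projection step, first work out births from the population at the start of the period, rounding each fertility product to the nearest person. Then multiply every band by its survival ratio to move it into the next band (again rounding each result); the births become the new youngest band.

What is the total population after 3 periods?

Numbering the groups 1..5 from youngest to oldest:
After projecting period 1:
Births: 9800 * 0.306 = 2999  |  23700 * 0.219 = 5190 ⇒ total 8189
Group 2: 21600 * 0.959 = 20714
Group 3: 9800 * 0.965 = 9457
Group 4: 23700 * 0.954 = 22610
Group 5: 12200 * 0.963 + 8400 * 0.357 = 11749 + 2999 = 14748
End of period: [8189, 20714, 9457, 22610, 14748]
After projecting period 2:
Births: 20714 * 0.306 = 6338  |  9457 * 0.219 = 2071 ⇒ total 8409
Group 2: 8189 * 0.959 = 7853
Group 3: 20714 * 0.965 = 19989
Group 4: 9457 * 0.954 = 9022
Group 5: 22610 * 0.963 + 14748 * 0.357 = 21773 + 5265 = 27038
End of period: [8409, 7853, 19989, 9022, 27038]
After projecting period 3:
Births: 7853 * 0.306 = 2403  |  19989 * 0.219 = 4378 ⇒ total 6781
Group 2: 8409 * 0.959 = 8064
Group 3: 7853 * 0.965 = 7578
Group 4: 19989 * 0.954 = 19070
Group 5: 9022 * 0.963 + 27038 * 0.357 = 8688 + 9653 = 18341
End of period: [6781, 8064, 7578, 19070, 18341]
Total after period 3: 6781 + 8064 + 7578 + 19070 + 18341 = 59834

59834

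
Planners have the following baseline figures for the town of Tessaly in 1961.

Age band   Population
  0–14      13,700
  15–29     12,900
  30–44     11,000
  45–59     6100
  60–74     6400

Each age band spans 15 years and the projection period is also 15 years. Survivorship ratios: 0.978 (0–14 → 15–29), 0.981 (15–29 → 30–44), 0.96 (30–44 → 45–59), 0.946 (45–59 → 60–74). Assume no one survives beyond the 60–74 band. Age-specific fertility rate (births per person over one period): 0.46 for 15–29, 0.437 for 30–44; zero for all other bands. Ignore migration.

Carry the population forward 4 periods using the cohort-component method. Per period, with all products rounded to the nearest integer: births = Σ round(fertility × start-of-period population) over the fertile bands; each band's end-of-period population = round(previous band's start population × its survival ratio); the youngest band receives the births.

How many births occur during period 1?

Period 1:
Births: 12900 * 0.46 = 5934  |  11000 * 0.437 = 4807 ⇒ total 10741
15–29: 13700 * 0.978 = 13399
30–44: 12900 * 0.981 = 12655
45–59: 11000 * 0.96 = 10560
60–74: 6100 * 0.946 = 5771
Population now: 0–14=10741, 15–29=13399, 30–44=12655, 45–59=10560, 60–74=5771

10741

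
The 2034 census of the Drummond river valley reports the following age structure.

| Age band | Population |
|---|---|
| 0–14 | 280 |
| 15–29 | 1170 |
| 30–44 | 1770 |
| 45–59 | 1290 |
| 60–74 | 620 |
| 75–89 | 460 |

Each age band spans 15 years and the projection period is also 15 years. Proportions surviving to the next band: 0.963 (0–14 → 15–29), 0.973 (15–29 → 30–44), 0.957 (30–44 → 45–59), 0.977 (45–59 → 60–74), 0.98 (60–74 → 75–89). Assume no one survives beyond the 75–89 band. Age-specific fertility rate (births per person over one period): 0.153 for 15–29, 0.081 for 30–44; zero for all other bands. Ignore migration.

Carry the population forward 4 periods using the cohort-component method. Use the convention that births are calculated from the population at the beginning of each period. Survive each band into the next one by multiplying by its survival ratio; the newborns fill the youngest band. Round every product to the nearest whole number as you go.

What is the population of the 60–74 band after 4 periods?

(Bands numbered youngest = 1 to oldest = 6.)
— Period 1 —
Births: 1170 × 0.153 = 179 ; 1770 × 0.081 = 143 → total 322
Band 2: 280 × 0.963 = 270
Band 3: 1170 × 0.973 = 1138
Band 4: 1770 × 0.957 = 1694
Band 5: 1290 × 0.977 = 1260
Band 6: 620 × 0.98 = 608
Population now: 0–14=322, 15–29=270, 30–44=1138, 45–59=1694, 60–74=1260, 75–89=608
— Period 2 —
Births: 270 × 0.153 = 41 ; 1138 × 0.081 = 92 → total 133
Band 2: 322 × 0.963 = 310
Band 3: 270 × 0.973 = 263
Band 4: 1138 × 0.957 = 1089
Band 5: 1694 × 0.977 = 1655
Band 6: 1260 × 0.98 = 1235
Population now: 0–14=133, 15–29=310, 30–44=263, 45–59=1089, 60–74=1655, 75–89=1235
— Period 3 —
Births: 310 × 0.153 = 47 ; 263 × 0.081 = 21 → total 68
Band 2: 133 × 0.963 = 128
Band 3: 310 × 0.973 = 302
Band 4: 263 × 0.957 = 252
Band 5: 1089 × 0.977 = 1064
Band 6: 1655 × 0.98 = 1622
Population now: 0–14=68, 15–29=128, 30–44=302, 45–59=252, 60–74=1064, 75–89=1622
— Period 4 —
Births: 128 × 0.153 = 20 ; 302 × 0.081 = 24 → total 44
Band 2: 68 × 0.963 = 65
Band 3: 128 × 0.973 = 125
Band 4: 302 × 0.957 = 289
Band 5: 252 × 0.977 = 246
Band 6: 1064 × 0.98 = 1043
Population now: 0–14=44, 15–29=65, 30–44=125, 45–59=289, 60–74=246, 75–89=1043

246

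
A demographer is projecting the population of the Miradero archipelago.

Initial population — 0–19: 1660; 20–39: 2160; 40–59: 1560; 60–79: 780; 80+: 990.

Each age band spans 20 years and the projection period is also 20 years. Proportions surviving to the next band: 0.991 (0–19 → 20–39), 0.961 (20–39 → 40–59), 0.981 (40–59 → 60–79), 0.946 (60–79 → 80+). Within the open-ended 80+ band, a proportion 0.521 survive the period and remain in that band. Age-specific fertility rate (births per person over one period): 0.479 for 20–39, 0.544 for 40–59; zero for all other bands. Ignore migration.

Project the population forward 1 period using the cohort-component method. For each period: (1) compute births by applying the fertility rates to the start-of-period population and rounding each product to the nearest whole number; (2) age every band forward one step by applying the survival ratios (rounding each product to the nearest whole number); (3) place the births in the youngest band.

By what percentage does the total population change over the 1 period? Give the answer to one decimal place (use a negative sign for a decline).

17.3

After projecting period 1:
Births: 2160 × 0.479 = 1035, 1560 × 0.544 = 849 → 1884
20–39: 1660 × 0.991 = 1645
40–59: 2160 × 0.961 = 2076
60–79: 1560 × 0.981 = 1530
80+: 780 × 0.946 + 990 × 0.521 = 738 + 516 = 1254
Population now: 0–19=1884, 20–39=1645, 40–59=2076, 60–79=1530, 80+=1254
Total: 7150 → 8389; change = 1239; percentage change = 17.3%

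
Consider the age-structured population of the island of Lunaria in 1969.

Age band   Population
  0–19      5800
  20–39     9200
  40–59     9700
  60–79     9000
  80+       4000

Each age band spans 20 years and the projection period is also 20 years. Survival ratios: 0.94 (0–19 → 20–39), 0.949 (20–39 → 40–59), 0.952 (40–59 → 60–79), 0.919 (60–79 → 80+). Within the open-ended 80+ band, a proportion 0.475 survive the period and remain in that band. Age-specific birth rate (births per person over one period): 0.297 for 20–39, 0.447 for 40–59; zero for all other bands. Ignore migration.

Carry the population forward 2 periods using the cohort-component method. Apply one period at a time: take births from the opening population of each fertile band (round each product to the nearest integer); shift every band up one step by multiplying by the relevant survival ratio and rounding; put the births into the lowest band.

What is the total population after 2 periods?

38969

Numbering the bands 1..5 from youngest to oldest:
[period 1]
Births: 9200 × 0.297 = 2732, 9700 × 0.447 = 4336 → total 7068
Band 2: 5800 × 0.94 = 5452
Band 3: 9200 × 0.949 = 8731
Band 4: 9700 × 0.952 = 9234
Band 5: 9000 × 0.919 + 4000 × 0.475 = 8271 + 1900 = 10171
End of period: [7068, 5452, 8731, 9234, 10171]
[period 2]
Births: 5452 × 0.297 = 1619, 8731 × 0.447 = 3903 → total 5522
Band 2: 7068 × 0.94 = 6644
Band 3: 5452 × 0.949 = 5174
Band 4: 8731 × 0.952 = 8312
Band 5: 9234 × 0.919 + 10171 × 0.475 = 8486 + 4831 = 13317
End of period: [5522, 6644, 5174, 8312, 13317]
Total after period 2: 5522 + 6644 + 5174 + 8312 + 13317 = 38969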